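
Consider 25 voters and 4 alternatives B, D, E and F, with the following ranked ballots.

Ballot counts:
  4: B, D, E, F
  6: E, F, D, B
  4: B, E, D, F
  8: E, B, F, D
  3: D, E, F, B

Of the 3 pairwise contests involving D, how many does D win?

D against each rival (25 voters):
D–B: B 16–9.
D vs E: D preferred on 4+3 = 7 ballots; E wins 18–7.
D vs F: F wins 14–11.
D beats no one; loses to B, E, F — 0 pairwise wins.

0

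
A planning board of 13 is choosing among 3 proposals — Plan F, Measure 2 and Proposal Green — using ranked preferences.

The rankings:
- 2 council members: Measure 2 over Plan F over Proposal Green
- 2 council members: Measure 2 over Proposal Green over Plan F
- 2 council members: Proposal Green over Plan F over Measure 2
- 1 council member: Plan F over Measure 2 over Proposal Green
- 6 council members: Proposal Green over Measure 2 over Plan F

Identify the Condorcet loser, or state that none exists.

Plan F

Pairwise majorities:
Plan F vs Measure 2: Plan F is ranked higher on 2+1 = 3 ballots, Measure 2 on 10. Measure 2 wins 10–3.
Plan F vs Proposal Green: Plan F is ranked higher on 2+1 = 3 ballots, Proposal Green on 10. Proposal Green wins 10–3.
Measure 2 vs Proposal Green: 2+2+1 = 5 for Measure 2, 8 for Proposal Green — Proposal Green by 8–5.
Only Plan F has no wins; Plan F is the Condorcet loser.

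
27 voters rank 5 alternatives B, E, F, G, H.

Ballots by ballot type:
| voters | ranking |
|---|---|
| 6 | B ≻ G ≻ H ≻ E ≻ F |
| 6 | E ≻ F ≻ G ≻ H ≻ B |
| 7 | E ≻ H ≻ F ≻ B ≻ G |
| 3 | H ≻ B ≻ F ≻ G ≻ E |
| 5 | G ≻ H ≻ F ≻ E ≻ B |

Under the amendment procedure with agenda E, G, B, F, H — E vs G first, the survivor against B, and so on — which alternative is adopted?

H

Round 1: E vs G — 13–14, G advances.
Round 2: G vs B — 11–16, B advances.
Round 3: B vs F — 9–18, F advances.
Round 4: F vs H — 6–21, H advances.
The agenda winner is H.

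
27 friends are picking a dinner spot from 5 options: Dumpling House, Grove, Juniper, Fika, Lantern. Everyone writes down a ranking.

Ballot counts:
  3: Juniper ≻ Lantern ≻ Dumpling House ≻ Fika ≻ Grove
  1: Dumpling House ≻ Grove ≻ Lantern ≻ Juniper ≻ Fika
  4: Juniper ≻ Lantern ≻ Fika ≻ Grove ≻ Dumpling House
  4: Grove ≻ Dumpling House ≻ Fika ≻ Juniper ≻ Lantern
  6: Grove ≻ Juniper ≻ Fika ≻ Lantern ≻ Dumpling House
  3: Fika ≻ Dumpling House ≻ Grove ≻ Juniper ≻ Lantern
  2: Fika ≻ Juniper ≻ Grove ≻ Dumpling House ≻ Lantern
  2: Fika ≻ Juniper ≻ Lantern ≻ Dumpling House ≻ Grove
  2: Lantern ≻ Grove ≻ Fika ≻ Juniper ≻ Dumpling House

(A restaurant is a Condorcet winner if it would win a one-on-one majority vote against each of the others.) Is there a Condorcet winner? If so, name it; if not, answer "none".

none

Check each pair by majority over 27 ballots:
Dumpling House vs Grove: Grove wins 18–9.
Dumpling House vs Juniper: Juniper, 19–8.
Dumpling House–Fika: Fika 19–8.
Dumpling House vs Lantern: Lantern wins 17–10.
Grove vs Juniper: Grove, 16–11.
Grove–Fika: Fika 14–13.
Grove vs Lantern: Grove wins 16–11.
Juniper vs Fika: Juniper, 14–13.
Juniper–Lantern: Juniper 24–3.
Fika vs Lantern: Fika wins 17–10.
Every restaurant loses at least once (Dumpling House loses to Grove; Grove loses to Fika; Juniper loses to Grove; Fika loses to Juniper; Lantern loses to Grove). The majority relation contains the cycle Grove beats Juniper beats Fika beats Grove, so there is no Condorcet winner.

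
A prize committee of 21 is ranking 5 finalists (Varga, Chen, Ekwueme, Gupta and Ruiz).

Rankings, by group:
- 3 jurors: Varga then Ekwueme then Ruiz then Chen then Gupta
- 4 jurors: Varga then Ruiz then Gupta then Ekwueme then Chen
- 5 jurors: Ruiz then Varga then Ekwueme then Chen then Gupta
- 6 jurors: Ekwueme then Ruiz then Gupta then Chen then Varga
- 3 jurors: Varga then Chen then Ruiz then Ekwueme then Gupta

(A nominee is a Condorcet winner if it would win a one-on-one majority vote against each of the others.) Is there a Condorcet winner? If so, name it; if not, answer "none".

Check each pair by majority over 21 ballots:
Varga vs Chen: Varga, 15–6.
Varga vs Ekwueme: Varga is ranked higher on 3+4+5+3 = 15 ballots, Ekwueme on 6. Varga wins 15–6.
Varga vs Gupta: Varga is ranked higher on 3+4+5+3 = 15 ballots, Gupta on 6. Varga wins 15–6.
Varga–Ruiz: Ruiz 11–10.
Chen vs Ekwueme: Chen preferred on 3 ballots; Ekwueme wins 18–3.
Chen vs Gupta: Chen is ranked higher on 3+5+3 = 11 ballots, Gupta on 10. Chen wins 11–10.
Chen–Ruiz: Ruiz 18–3.
Ekwueme vs Gupta: 3+5+6+3 = 17 for Ekwueme, 4 for Gupta — Ekwueme by 17–4.
Ekwueme vs Ruiz: Ruiz wins 12–9.
Gupta vs Ruiz: Gupta is ranked higher on 0 ballots, Ruiz on 21. Ruiz wins 21–0.
Ruiz defeats every rival head-to-head and is the Condorcet winner.

Ruiz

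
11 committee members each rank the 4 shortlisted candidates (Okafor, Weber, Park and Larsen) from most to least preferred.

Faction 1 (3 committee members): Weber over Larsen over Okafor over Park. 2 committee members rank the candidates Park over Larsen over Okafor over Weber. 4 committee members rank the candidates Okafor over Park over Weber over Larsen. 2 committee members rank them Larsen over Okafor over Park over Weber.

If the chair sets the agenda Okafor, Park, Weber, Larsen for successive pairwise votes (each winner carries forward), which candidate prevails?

Larsen

Round 1: Okafor vs Park — 9–2, Okafor advances.
Round 2: Okafor vs Weber — 8–3, Okafor advances.
Round 3: Okafor vs Larsen — 4–7, Larsen advances.
Larsen survives the agenda.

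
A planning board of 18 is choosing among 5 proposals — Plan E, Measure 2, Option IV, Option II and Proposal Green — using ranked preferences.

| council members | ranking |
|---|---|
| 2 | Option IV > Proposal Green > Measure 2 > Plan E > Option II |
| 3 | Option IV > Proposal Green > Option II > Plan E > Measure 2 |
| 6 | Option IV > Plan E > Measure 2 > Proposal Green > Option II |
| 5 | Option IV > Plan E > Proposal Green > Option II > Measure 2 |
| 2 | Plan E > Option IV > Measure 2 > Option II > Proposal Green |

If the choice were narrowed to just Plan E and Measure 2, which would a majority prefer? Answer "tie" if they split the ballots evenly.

Ballots ranking Plan E above Measure 2: 3 + 6 + 5 + 2 = 16.
Ballots ranking Measure 2 above Plan E: 18 − 16 = 2.
Plan E wins the head-to-head 16–2.

Plan E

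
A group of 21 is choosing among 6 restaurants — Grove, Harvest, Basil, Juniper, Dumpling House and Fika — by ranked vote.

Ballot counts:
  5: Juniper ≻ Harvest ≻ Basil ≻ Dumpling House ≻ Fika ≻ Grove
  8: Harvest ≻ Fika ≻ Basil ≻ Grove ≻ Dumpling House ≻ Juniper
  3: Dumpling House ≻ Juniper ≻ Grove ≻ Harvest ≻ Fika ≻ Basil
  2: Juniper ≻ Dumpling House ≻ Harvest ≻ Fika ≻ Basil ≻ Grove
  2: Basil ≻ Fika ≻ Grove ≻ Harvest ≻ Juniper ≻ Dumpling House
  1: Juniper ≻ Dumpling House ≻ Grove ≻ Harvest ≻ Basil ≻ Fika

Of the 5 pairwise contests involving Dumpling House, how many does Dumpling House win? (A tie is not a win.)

3

Dumpling House against each rival (21 friends):
Dumpling House vs Grove: Dumpling House is ranked higher on 5+3+2+1 = 11 ballots, Grove on 10. Dumpling House wins 11–10.
Dumpling House vs Harvest: Harvest, 15–6.
Dumpling House vs Basil: Dumpling House is ranked higher on 3+2+1 = 6 ballots, Basil on 15. Basil wins 15–6.
Dumpling House vs Juniper: Dumpling House preferred on 8+3 = 11 ballots; Dumpling House wins 11–10.
Dumpling House vs Fika: Dumpling House preferred on 5+3+2+1 = 11 ballots; Dumpling House wins 11–10.
Dumpling House beats Grove, Juniper, Fika; loses to Harvest, Basil — 3 pairwise wins.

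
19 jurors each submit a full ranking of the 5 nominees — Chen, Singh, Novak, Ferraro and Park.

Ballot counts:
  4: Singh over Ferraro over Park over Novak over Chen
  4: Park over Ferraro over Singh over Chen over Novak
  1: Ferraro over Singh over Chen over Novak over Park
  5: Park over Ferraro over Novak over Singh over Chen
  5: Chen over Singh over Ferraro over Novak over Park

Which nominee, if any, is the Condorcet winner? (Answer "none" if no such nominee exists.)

Head-to-head results (19 jurors):
Chen vs Singh: Singh, 14–5.
Chen vs Novak: Chen wins 10–9.
Chen vs Ferraro: Ferraro wins 14–5.
Chen vs Park: Park wins 13–6.
Singh vs Novak: Singh, 14–5.
Singh vs Ferraro: Ferraro wins 10–9.
Singh vs Park: Singh wins 10–9.
Novak vs Ferraro: Ferraro, 19–0.
Novak vs Park: Park, 13–6.
Ferraro vs Park: Ferraro, 10–9.
Ferraro wins every pairwise contest, so Ferraro is the Condorcet winner.

Ferraro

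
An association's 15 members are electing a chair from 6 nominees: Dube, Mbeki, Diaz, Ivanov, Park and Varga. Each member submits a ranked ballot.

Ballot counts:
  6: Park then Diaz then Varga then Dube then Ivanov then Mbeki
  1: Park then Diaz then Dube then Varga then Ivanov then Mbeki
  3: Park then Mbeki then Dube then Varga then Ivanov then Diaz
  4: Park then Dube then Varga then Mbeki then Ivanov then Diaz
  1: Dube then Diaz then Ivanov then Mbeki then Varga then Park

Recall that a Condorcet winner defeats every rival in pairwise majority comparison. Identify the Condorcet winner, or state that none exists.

Park

Check each pair by majority over 15 ballots:
Dube vs Mbeki: Dube is ranked higher on 6+1+4+1 = 12 ballots, Mbeki on 3. Dube wins 12–3.
Dube vs Diaz: 3+4+1 = 8 for Dube, 7 for Diaz — Dube by 8–7.
Dube vs Ivanov: Dube preferred on 6+1+3+4+1 = 15 ballots; Dube wins 15–0.
Dube vs Park: Park, 14–1.
Dube–Varga: Dube 9–6.
Mbeki vs Diaz: Diaz, 8–7.
Mbeki vs Ivanov: Ivanov, 8–7.
Mbeki vs Park: Park wins 14–1.
Mbeki vs Varga: 3+1 = 4 for Mbeki, 11 for Varga — Varga by 11–4.
Diaz vs Ivanov: Diaz preferred on 6+1+1 = 8 ballots; Diaz wins 8–7.
Diaz vs Park: Diaz preferred on 1 ballot; Park wins 14–1.
Diaz vs Varga: Diaz preferred on 6+1+1 = 8 ballots; Diaz wins 8–7.
Ivanov–Park: Park 14–1.
Ivanov vs Varga: Ivanov is ranked higher on 1 ballot, Varga on 14. Varga wins 14–1.
Park vs Varga: Park preferred on 6+1+3+4 = 14 ballots; Park wins 14–1.
Park wins every pairwise contest, so Park is the Condorcet winner.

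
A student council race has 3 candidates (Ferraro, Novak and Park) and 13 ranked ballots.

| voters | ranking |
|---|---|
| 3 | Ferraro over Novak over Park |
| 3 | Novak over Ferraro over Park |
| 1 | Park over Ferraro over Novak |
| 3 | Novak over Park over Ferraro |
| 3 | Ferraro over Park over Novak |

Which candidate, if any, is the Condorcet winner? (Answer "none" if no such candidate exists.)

Head-to-head results (13 voters):
Ferraro vs Novak: Ferraro preferred on 3+1+3 = 7 ballots; Ferraro wins 7–6.
Ferraro vs Park: 3+3+3 = 9 for Ferraro, 4 for Park — Ferraro by 9–4.
Novak vs Park: 3+3+3 = 9 for Novak, 4 for Park — Novak by 9–4.
Ferraro wins every pairwise contest, so Ferraro is the Condorcet winner.

Ferraro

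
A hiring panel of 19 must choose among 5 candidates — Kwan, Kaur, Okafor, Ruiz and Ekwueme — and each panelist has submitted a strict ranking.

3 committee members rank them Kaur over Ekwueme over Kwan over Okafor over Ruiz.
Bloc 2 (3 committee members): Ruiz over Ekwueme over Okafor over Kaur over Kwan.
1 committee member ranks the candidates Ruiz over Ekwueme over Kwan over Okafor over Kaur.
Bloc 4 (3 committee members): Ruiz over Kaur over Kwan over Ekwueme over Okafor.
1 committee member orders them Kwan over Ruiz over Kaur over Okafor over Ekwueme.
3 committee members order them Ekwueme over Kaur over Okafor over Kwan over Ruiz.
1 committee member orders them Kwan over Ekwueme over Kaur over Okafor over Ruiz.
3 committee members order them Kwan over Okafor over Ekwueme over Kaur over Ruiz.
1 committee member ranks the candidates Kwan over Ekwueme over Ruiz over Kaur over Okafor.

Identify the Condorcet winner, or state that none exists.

Check each pair by majority over 19 ballots:
Kwan vs Kaur: 1+1+1+3+1 = 7 for Kwan, 12 for Kaur — Kaur by 12–7.
Kwan vs Okafor: 13 to 6, Kwan.
Kwan vs Ruiz: 3+1+3+1+3+1 = 12 for Kwan, 7 for Ruiz — Kwan by 12–7.
Kwan vs Ekwueme: Kwan is ranked higher on 3+1+1+3+1 = 9 ballots, Ekwueme on 10. Ekwueme wins 10–9.
Kaur vs Okafor: 12 to 7, Kaur.
Kaur vs Ruiz: 3+3+1+3 = 10 for Kaur, 9 for Ruiz — Kaur by 10–9.
Kaur vs Ekwueme: 3+3+1 = 7 for Kaur, 12 for Ekwueme — Ekwueme by 12–7.
Okafor vs Ruiz: Okafor preferred on 3+3+1+3 = 10 ballots; Okafor wins 10–9.
Okafor vs Ekwueme: 1+3 = 4 for Okafor, 15 for Ekwueme — Ekwueme by 15–4.
Ruiz vs Ekwueme: 3+1+3+1 = 8 for Ruiz, 11 for Ekwueme — Ekwueme by 11–8.
Ekwueme wins every pairwise contest, so Ekwueme is the Condorcet winner.

Ekwueme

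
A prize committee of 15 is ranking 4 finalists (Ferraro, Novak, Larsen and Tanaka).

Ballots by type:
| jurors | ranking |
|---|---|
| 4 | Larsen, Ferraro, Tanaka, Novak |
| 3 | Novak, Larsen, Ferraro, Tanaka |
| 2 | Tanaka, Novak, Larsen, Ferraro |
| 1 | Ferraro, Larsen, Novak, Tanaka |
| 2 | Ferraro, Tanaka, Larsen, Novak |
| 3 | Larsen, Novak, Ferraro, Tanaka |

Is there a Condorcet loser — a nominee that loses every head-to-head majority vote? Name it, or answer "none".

Head-to-head results (15 jurors):
Ferraro vs Novak: Novak wins 8–7.
Ferraro vs Larsen: Larsen, 12–3.
Ferraro vs Tanaka: 4+3+1+2+3 = 13 for Ferraro, 2 for Tanaka — Ferraro by 13–2.
Novak vs Larsen: Larsen, 10–5.
Novak vs Tanaka: Tanaka, 8–7.
Larsen vs Tanaka: Larsen wins 11–4.
No nominee is winless: Ferraro beats Tanaka; Novak beats Ferraro; Larsen beats Ferraro; Tanaka beats Novak. There is no Condorcet loser.

none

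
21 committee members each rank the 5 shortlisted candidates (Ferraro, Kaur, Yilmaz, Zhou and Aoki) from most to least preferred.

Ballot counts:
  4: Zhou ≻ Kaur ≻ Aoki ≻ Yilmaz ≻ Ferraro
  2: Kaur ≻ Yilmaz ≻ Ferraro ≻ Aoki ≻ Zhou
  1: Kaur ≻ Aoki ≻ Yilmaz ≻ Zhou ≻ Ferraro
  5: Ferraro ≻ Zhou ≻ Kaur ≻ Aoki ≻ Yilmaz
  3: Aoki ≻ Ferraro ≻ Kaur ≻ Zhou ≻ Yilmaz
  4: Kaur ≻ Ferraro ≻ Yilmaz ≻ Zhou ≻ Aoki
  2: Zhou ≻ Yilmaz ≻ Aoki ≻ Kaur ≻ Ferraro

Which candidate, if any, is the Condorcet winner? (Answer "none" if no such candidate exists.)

none

Pairwise majorities:
Ferraro vs Kaur: 5+3 = 8 for Ferraro, 13 for Kaur — Kaur by 13–8.
Ferraro vs Yilmaz: 5+3+4 = 12 for Ferraro, 9 for Yilmaz — Ferraro by 12–9.
Ferraro vs Zhou: 14 to 7, Ferraro.
Ferraro–Aoki: Ferraro 11–10.
Kaur vs Yilmaz: Kaur wins 19–2.
Kaur vs Zhou: Zhou, 11–10.
Kaur vs Aoki: Kaur preferred on 4+2+1+5+4 = 16 ballots; Kaur wins 16–5.
Yilmaz vs Zhou: Yilmaz preferred on 2+1+4 = 7 ballots; Zhou wins 14–7.
Yilmaz–Aoki: Aoki 13–8.
Zhou vs Aoki: 15 to 6, Zhou.
Each candidate drops at least one matchup (Ferraro loses to Kaur; Kaur loses to Zhou; Yilmaz loses to Ferraro; Zhou loses to Ferraro; Aoki loses to Ferraro); the cycle Ferraro beats Zhou beats Kaur beats Ferraro rules out a Condorcet winner.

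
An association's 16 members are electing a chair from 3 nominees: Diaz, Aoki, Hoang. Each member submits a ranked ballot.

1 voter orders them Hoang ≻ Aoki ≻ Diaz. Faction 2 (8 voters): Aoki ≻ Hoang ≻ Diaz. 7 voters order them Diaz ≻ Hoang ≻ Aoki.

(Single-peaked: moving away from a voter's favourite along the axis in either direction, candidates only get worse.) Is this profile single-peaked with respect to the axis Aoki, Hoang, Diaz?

yes

Axis positions: Aoki=1, Hoang=2, Diaz=3.
Faction 1 (peak Hoang at position 2): ranking walks positions 2-1-3, expanding outward from the peak — single-peaked.
Faction 2 (peak Aoki at position 1): ranking walks positions 1-2-3, expanding outward from the peak — single-peaked.
Faction 3 (peak Diaz at position 3): ranking walks positions 3-2-1, expanding outward from the peak — single-peaked.
Every ranking is single-peaked on this axis.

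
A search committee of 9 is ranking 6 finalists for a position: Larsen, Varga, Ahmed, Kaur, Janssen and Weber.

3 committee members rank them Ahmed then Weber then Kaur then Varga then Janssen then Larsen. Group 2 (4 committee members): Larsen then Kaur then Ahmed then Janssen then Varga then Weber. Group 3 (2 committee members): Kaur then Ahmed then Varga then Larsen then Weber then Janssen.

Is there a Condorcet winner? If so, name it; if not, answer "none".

Kaur

Pairwise majorities:
Larsen vs Varga: Varga wins 5–4.
Larsen vs Ahmed: 4 to 5, Ahmed.
Larsen vs Kaur: 4 to 5, Kaur.
Larsen vs Janssen: 4+2 = 6 for Larsen, 3 for Janssen — Larsen by 6–3.
Larsen–Weber: Larsen 6–3.
Varga–Ahmed: Ahmed 9–0.
Varga vs Kaur: Varga preferred on 0 ballots; Kaur wins 9–0.
Varga vs Janssen: Varga preferred on 3+2 = 5 ballots; Varga wins 5–4.
Varga–Weber: Varga 6–3.
Ahmed–Kaur: Kaur 6–3.
Ahmed vs Janssen: 9 to 0, Ahmed.
Ahmed vs Weber: Ahmed preferred on 3+4+2 = 9 ballots; Ahmed wins 9–0.
Kaur vs Janssen: 3+4+2 = 9 for Kaur, 0 for Janssen — Kaur by 9–0.
Kaur vs Weber: Kaur, 6–3.
Janssen vs Weber: 4 to 5, Weber.
Kaur defeats every rival head-to-head and is the Condorcet winner.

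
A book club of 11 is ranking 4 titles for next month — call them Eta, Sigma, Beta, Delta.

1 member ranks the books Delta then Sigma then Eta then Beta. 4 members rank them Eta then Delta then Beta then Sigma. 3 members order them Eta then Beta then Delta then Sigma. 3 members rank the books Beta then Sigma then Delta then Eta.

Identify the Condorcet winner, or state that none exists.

Pairwise majorities:
Eta vs Sigma: Eta wins 7–4.
Eta vs Beta: Eta, 8–3.
Eta–Delta: Eta 7–4.
Sigma vs Beta: Beta wins 10–1.
Sigma vs Delta: Delta, 8–3.
Beta vs Delta: Beta, 6–5.
Only Eta has no losses; Eta is the Condorcet winner.

Eta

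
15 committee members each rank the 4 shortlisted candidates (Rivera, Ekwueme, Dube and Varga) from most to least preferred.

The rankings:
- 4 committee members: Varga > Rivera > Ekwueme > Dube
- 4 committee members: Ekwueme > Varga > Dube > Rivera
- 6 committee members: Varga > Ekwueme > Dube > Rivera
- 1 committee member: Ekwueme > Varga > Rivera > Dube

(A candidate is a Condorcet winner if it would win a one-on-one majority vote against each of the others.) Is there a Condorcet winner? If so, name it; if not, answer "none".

Varga

Check each pair by majority over 15 ballots:
Rivera vs Ekwueme: Ekwueme, 11–4.
Rivera–Dube: Dube 10–5.
Rivera–Varga: Varga 15–0.
Ekwueme–Dube: Ekwueme 15–0.
Ekwueme–Varga: Varga 10–5.
Dube vs Varga: Varga wins 15–0.
Varga beats each of Rivera, Ekwueme, Dube — Varga is the Condorcet winner.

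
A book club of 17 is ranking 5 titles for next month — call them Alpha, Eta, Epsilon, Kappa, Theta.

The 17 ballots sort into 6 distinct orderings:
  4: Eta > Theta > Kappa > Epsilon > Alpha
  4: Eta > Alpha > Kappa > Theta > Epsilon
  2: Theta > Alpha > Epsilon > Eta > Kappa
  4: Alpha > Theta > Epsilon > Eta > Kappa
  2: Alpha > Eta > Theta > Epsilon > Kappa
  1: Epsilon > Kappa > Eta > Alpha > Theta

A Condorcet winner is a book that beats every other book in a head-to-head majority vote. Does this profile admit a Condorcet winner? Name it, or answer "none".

Eta

Head-to-head results (17 members):
Alpha vs Eta: 8 to 9, Eta.
Alpha vs Epsilon: Alpha preferred on 4+2+4+2 = 12 ballots; Alpha wins 12–5.
Alpha vs Kappa: 12 to 5, Alpha.
Alpha vs Theta: Alpha preferred on 4+4+2+1 = 11 ballots; Alpha wins 11–6.
Eta vs Epsilon: 4+4+2 = 10 for Eta, 7 for Epsilon — Eta by 10–7.
Eta vs Kappa: 16 to 1, Eta.
Eta vs Theta: 11 to 6, Eta.
Epsilon vs Kappa: Epsilon preferred on 2+4+2+1 = 9 ballots; Epsilon wins 9–8.
Epsilon vs Theta: Epsilon is ranked higher on 1 ballot, Theta on 16. Theta wins 16–1.
Kappa vs Theta: Kappa preferred on 4+1 = 5 ballots; Theta wins 12–5.
Eta beats each of Alpha, Epsilon, Kappa, Theta — Eta is the Condorcet winner.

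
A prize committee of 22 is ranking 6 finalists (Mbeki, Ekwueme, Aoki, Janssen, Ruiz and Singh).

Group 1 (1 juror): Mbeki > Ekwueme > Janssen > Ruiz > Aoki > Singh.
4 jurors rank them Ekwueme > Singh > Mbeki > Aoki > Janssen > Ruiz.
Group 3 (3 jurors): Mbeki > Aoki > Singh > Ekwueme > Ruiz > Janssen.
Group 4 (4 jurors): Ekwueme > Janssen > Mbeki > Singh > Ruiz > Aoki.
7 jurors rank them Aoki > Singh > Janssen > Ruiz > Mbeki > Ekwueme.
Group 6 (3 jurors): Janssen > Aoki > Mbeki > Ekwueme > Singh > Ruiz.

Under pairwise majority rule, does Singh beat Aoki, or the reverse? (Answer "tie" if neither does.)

Ballots ranking Singh above Aoki: 4 + 4 = 8.
Ballots ranking Aoki above Singh: 22 − 8 = 14.
Aoki wins the head-to-head 14–8.

Aoki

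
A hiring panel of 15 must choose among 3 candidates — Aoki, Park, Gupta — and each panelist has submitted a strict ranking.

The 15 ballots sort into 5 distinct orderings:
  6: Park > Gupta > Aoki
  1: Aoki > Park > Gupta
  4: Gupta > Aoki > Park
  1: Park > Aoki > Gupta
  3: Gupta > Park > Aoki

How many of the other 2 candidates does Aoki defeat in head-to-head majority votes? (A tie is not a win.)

0

Aoki against each rival (15 committee members):
Aoki vs Park: 5 to 10, Park.
Aoki vs Gupta: 2 to 13, Gupta.
Aoki beats no one; loses to Park, Gupta — 0 pairwise wins.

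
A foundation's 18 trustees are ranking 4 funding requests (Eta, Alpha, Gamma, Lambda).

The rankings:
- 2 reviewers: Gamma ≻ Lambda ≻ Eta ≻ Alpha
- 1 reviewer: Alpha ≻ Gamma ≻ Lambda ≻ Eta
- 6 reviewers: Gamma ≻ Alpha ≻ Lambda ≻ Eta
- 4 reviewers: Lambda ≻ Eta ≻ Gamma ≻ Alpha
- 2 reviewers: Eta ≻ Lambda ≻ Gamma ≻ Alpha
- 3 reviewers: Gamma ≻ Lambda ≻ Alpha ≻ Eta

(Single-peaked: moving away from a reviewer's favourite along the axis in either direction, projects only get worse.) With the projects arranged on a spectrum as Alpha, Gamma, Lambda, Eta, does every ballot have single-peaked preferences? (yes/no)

Axis positions: Alpha=1, Gamma=2, Lambda=3, Eta=4.
Cluster 1 (peak Gamma at position 2): ranking walks positions 2-3-4-1, expanding outward from the peak — single-peaked.
Cluster 2 (peak Alpha at position 1): ranking walks positions 1-2-3-4, expanding outward from the peak — single-peaked.
Cluster 3 (peak Gamma at position 2): ranking walks positions 2-1-3-4, expanding outward from the peak — single-peaked.
Cluster 4 (peak Lambda at position 3): ranking walks positions 3-4-2-1, expanding outward from the peak — single-peaked.
Cluster 5 (peak Eta at position 4): ranking walks positions 4-3-2-1, expanding outward from the peak — single-peaked.
Cluster 6 (peak Gamma at position 2): ranking walks positions 2-3-1-4, expanding outward from the peak — single-peaked.
Every ranking is single-peaked on this axis.

yes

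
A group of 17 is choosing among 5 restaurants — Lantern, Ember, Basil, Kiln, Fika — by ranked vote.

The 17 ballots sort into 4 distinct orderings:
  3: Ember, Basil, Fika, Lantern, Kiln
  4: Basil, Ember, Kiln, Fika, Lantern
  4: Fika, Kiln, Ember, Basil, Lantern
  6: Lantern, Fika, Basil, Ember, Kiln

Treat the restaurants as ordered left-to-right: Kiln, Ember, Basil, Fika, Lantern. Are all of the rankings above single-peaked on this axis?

Axis positions: Kiln=1, Ember=2, Basil=3, Fika=4, Lantern=5.
Group 1 (peak Ember at position 2): ranking walks positions 2-3-4-5-1, expanding outward from the peak — single-peaked.
Group 2 (peak Basil at position 3): ranking walks positions 3-2-1-4-5, expanding outward from the peak — single-peaked.
Group 3: ranking walks positions 4-1-2-3-5; Kiln is ranked above Basil even though Basil lies between Kiln and the peak Fika on the axis — preferences dip and rise again. Not single-peaked.
Group 4 (peak Lantern at position 5): ranking walks positions 5-4-3-2-1, expanding outward from the peak — single-peaked.
Group 3 violates single-peakedness, so the profile is not single-peaked on this axis.

no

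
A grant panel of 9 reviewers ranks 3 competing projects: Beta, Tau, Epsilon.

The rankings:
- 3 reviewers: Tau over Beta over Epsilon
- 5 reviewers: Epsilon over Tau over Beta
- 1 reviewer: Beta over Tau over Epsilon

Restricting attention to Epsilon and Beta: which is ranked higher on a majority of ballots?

Ballots ranking Epsilon above Beta: 5.
Ballots ranking Beta above Epsilon: 9 − 5 = 4.
Epsilon wins the head-to-head 5–4.

Epsilon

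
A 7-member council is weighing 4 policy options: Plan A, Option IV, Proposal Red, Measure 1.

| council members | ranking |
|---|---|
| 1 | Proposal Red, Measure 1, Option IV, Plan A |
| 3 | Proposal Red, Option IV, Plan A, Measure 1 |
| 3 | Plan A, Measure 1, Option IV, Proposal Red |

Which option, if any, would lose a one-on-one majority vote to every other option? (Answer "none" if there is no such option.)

none

Pairwise majorities:
Plan A vs Option IV: Option IV, 4–3.
Plan A vs Proposal Red: Proposal Red wins 4–3.
Plan A vs Measure 1: Plan A, 6–1.
Option IV vs Proposal Red: Proposal Red wins 4–3.
Option IV–Measure 1: Measure 1 4–3.
Proposal Red–Measure 1: Proposal Red 4–3.
Every option wins at least one matchup (Plan A beats Measure 1; Option IV beats Plan A; Proposal Red beats Plan A; Measure 1 beats Option IV), so there is no Condorcet loser.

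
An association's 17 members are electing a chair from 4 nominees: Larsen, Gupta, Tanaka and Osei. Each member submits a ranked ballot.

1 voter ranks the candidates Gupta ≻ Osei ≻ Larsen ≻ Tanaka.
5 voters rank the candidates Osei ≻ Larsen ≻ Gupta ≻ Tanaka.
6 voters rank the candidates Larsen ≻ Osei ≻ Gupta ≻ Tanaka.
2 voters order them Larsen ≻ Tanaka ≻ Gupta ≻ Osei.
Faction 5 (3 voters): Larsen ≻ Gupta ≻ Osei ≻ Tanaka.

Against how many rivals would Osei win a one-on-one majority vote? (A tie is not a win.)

Osei against each rival (17 voters):
Osei vs Larsen: Larsen, 11–6.
Osei–Gupta: Osei 11–6.
Osei vs Tanaka: Osei, 15–2.
Osei beats Gupta, Tanaka; loses to Larsen — 2 pairwise wins.

2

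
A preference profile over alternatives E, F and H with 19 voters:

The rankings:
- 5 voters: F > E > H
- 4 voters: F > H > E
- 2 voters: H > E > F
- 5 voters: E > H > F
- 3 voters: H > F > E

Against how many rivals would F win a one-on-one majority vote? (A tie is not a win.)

F against each rival (19 voters):
F vs E: F, 12–7.
F vs H: F preferred on 5+4 = 9 ballots; H wins 10–9.
F beats E; loses to H — 1 pairwise win.

1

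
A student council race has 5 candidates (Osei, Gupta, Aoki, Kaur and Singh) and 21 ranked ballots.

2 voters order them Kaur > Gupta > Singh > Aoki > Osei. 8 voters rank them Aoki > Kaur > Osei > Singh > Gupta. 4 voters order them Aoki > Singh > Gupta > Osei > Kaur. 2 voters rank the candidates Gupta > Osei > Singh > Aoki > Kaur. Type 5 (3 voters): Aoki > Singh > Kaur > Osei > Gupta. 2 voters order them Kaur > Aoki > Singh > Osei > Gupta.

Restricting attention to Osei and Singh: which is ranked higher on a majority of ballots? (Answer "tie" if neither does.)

Singh

Ballots ranking Osei above Singh: 8 + 2 = 10.
Ballots ranking Singh above Osei: 21 − 10 = 11.
Singh wins the head-to-head 11–10.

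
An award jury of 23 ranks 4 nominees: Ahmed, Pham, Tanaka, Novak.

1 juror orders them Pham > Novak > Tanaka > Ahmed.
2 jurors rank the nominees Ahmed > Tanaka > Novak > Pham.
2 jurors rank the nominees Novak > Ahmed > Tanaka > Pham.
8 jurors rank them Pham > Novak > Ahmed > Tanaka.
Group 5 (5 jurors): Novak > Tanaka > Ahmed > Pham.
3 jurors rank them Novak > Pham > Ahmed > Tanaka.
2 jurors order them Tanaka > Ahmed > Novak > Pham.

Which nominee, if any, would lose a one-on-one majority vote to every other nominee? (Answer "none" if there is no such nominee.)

Head-to-head results (23 jurors):
Ahmed vs Pham: Pham wins 12–11.
Ahmed vs Tanaka: 2+2+8+3 = 15 for Ahmed, 8 for Tanaka — Ahmed by 15–8.
Ahmed vs Novak: Ahmed preferred on 2+2 = 4 ballots; Novak wins 19–4.
Pham vs Tanaka: Pham, 12–11.
Pham vs Novak: Pham preferred on 1+8 = 9 ballots; Novak wins 14–9.
Tanaka vs Novak: Novak wins 19–4.
Only Tanaka has no wins; Tanaka is the Condorcet loser.

Tanaka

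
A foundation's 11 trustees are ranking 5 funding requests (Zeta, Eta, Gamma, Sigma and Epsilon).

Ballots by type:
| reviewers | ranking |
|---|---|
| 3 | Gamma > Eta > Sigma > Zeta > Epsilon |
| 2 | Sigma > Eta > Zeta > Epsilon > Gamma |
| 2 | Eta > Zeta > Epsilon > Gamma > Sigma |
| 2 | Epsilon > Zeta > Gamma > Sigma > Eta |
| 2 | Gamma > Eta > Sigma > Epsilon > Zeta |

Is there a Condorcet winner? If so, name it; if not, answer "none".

Pairwise majorities:
Zeta vs Eta: Zeta is ranked higher on 2 ballots, Eta on 9. Eta wins 9–2.
Zeta vs Gamma: 6 to 5, Zeta.
Zeta vs Sigma: 2+2 = 4 for Zeta, 7 for Sigma — Sigma by 7–4.
Zeta vs Epsilon: 3+2+2 = 7 for Zeta, 4 for Epsilon — Zeta by 7–4.
Eta vs Gamma: 4 to 7, Gamma.
Eta vs Sigma: Eta preferred on 3+2+2 = 7 ballots; Eta wins 7–4.
Eta vs Epsilon: Eta is ranked higher on 3+2+2+2 = 9 ballots, Epsilon on 2. Eta wins 9–2.
Gamma vs Sigma: 9 to 2, Gamma.
Gamma vs Epsilon: 5 to 6, Epsilon.
Sigma vs Epsilon: Sigma preferred on 3+2+2 = 7 ballots; Sigma wins 7–4.
Every project loses at least once (Zeta loses to Eta; Eta loses to Gamma; Gamma loses to Zeta; Sigma loses to Eta; Epsilon loses to Zeta). The majority relation contains the cycle Zeta > Gamma > Eta > Zeta, so there is no Condorcet winner.

none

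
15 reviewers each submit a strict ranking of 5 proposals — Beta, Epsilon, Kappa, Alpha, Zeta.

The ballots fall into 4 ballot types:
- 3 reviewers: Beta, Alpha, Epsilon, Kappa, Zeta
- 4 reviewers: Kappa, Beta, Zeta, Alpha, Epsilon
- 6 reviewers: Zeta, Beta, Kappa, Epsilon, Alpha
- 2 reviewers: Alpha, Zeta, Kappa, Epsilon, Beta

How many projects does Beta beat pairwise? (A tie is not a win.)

Beta against each rival (15 reviewers):
Beta vs Epsilon: Beta is ranked higher on 3+4+6 = 13 ballots, Epsilon on 2. Beta wins 13–2.
Beta vs Kappa: Beta wins 9–6.
Beta vs Alpha: 3+4+6 = 13 for Beta, 2 for Alpha — Beta by 13–2.
Beta vs Zeta: Beta is ranked higher on 3+4 = 7 ballots, Zeta on 8. Zeta wins 8–7.
Beta beats Epsilon, Kappa, Alpha; loses to Zeta — 3 pairwise wins.

3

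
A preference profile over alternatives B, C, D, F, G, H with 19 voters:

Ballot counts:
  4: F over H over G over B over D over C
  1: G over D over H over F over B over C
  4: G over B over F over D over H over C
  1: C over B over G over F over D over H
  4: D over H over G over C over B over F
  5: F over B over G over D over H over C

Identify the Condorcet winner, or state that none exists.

G

Head-to-head results (19 voters):
B vs C: B preferred on 4+1+4+5 = 14 ballots; B wins 14–5.
B–D: B 14–5.
B vs F: 4+1+4 = 9 for B, 10 for F — F by 10–9.
B vs G: B preferred on 1+5 = 6 ballots; G wins 13–6.
B–H: B 10–9.
C vs D: C is ranked higher on 1 ballot, D on 18. D wins 18–1.
C vs F: F, 14–5.
C vs G: 1 to 18, G.
C vs H: H, 18–1.
D vs F: D is ranked higher on 1+4 = 5 ballots, F on 14. F wins 14–5.
D vs G: G wins 15–4.
D vs H: D wins 15–4.
F vs G: 9 to 10, G.
F vs H: F preferred on 4+4+1+5 = 14 ballots; F wins 14–5.
G vs H: G preferred on 1+4+1+5 = 11 ballots; G wins 11–8.
Only G has no losses; G is the Condorcet winner.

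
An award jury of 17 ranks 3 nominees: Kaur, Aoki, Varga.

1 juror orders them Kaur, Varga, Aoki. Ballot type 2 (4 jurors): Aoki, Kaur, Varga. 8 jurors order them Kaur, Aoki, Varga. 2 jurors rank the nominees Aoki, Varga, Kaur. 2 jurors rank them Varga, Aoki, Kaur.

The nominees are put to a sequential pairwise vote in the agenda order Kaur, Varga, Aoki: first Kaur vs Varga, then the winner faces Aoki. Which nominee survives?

Round 1: Kaur vs Varga — 13–4, Kaur advances.
Round 2: Kaur vs Aoki — 9–8, Kaur advances.
Kaur survives the agenda.

Kaur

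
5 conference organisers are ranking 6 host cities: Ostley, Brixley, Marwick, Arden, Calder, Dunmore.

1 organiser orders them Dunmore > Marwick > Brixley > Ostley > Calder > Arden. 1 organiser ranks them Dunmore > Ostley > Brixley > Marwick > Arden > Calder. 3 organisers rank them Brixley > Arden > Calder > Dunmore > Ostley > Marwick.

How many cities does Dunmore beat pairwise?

2

Dunmore against each rival (5 organisers):
Dunmore vs Ostley: Dunmore preferred on 1+1+3 = 5 ballots; Dunmore wins 5–0.
Dunmore vs Brixley: Dunmore is ranked higher on 1+1 = 2 ballots, Brixley on 3. Brixley wins 3–2.
Dunmore vs Marwick: Dunmore preferred on 1+1+3 = 5 ballots; Dunmore wins 5–0.
Dunmore vs Arden: 1+1 = 2 for Dunmore, 3 for Arden — Arden by 3–2.
Dunmore vs Calder: 2 to 3, Calder.
Dunmore beats Ostley, Marwick; loses to Brixley, Arden, Calder — 2 pairwise wins.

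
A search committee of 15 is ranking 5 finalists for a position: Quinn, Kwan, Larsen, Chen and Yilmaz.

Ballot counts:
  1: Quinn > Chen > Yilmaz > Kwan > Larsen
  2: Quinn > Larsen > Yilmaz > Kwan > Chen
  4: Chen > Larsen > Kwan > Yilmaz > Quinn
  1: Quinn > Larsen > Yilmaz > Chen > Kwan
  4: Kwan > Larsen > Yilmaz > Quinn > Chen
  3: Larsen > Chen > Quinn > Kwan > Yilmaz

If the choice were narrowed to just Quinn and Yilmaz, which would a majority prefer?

Yilmaz

Ballots ranking Quinn above Yilmaz: 1 + 2 + 1 + 3 = 7.
Ballots ranking Yilmaz above Quinn: 15 − 7 = 8.
Yilmaz wins the head-to-head 8–7.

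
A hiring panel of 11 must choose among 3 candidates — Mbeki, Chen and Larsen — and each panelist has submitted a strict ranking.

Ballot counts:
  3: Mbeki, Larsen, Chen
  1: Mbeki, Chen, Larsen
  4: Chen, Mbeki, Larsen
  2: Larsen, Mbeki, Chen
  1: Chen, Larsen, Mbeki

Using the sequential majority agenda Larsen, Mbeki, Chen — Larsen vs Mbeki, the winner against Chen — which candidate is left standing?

Mbeki

Round 1: Larsen vs Mbeki — 3–8, Mbeki advances.
Round 2: Mbeki vs Chen — 6–5, Mbeki advances.
Mbeki survives the agenda.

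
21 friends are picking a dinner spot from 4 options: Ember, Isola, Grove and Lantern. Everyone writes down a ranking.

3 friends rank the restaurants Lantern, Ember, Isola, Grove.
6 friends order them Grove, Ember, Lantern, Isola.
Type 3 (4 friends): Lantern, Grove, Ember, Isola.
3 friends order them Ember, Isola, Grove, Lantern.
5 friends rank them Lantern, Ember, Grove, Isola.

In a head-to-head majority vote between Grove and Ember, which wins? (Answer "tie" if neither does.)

Ballots ranking Grove above Ember: 6 + 4 = 10.
Ballots ranking Ember above Grove: 21 − 10 = 11.
Ember wins the head-to-head 11–10.

Ember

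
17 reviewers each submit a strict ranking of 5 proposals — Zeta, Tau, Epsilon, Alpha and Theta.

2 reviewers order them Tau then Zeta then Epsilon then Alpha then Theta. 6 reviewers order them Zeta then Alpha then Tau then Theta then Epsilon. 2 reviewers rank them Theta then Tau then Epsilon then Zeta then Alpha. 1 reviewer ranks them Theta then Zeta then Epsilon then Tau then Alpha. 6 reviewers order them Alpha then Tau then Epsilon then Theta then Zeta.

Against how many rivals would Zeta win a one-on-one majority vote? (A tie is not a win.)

Zeta against each rival (17 reviewers):
Zeta vs Tau: Zeta preferred on 6+1 = 7 ballots; Tau wins 10–7.
Zeta vs Epsilon: 9 to 8, Zeta.
Zeta vs Alpha: Zeta wins 11–6.
Zeta vs Theta: Zeta is ranked higher on 2+6 = 8 ballots, Theta on 9. Theta wins 9–8.
Zeta beats Epsilon, Alpha; loses to Tau, Theta — 2 pairwise wins.

2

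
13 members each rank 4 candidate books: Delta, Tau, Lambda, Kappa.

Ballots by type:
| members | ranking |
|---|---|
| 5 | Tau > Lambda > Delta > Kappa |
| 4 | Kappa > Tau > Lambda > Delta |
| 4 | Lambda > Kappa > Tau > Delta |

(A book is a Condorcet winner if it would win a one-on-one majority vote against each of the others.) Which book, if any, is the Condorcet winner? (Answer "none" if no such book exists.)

Pairwise majorities:
Delta–Tau: Tau 13–0.
Delta vs Lambda: Delta preferred on 0 ballots; Lambda wins 13–0.
Delta vs Kappa: 5 to 8, Kappa.
Tau vs Lambda: Tau, 9–4.
Tau vs Kappa: Kappa wins 8–5.
Lambda vs Kappa: Lambda wins 9–4.
Each book drops at least one matchup (Delta loses to Tau; Tau loses to Kappa; Lambda loses to Tau; Kappa loses to Lambda); the cycle Tau → Lambda → Kappa → Tau rules out a Condorcet winner.

none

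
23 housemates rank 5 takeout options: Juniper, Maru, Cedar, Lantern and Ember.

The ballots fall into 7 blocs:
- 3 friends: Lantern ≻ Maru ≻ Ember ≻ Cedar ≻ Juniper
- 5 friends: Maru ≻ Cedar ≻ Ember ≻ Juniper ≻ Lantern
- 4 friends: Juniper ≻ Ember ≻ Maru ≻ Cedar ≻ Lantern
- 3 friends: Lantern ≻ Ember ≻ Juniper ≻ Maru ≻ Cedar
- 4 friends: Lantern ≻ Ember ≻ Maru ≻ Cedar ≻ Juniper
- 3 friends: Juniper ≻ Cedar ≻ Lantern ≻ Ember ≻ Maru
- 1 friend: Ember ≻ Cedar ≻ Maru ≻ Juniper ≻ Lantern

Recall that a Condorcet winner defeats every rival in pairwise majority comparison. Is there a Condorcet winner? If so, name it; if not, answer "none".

none

Pairwise majorities:
Juniper vs Maru: Juniper is ranked higher on 4+3+3 = 10 ballots, Maru on 13. Maru wins 13–10.
Juniper vs Cedar: 4+3+3 = 10 for Juniper, 13 for Cedar — Cedar by 13–10.
Juniper vs Lantern: 5+4+3+1 = 13 for Juniper, 10 for Lantern — Juniper by 13–10.
Juniper vs Ember: 4+3 = 7 for Juniper, 16 for Ember — Ember by 16–7.
Maru vs Cedar: 3+5+4+3+4 = 19 for Maru, 4 for Cedar — Maru by 19–4.
Maru vs Lantern: Maru preferred on 5+4+1 = 10 ballots; Lantern wins 13–10.
Maru vs Ember: 3+5 = 8 for Maru, 15 for Ember — Ember by 15–8.
Cedar vs Lantern: Cedar preferred on 5+4+3+1 = 13 ballots; Cedar wins 13–10.
Cedar vs Ember: 8 to 15, Ember.
Lantern vs Ember: 13 to 10, Lantern.
No restaurant is unbeaten: Juniper loses to Maru; Maru loses to Lantern; Cedar loses to Maru; Lantern loses to Juniper; Ember loses to Lantern. In particular Juniper beats Lantern beats Maru beats Juniper is a majority cycle — no Condorcet winner exists.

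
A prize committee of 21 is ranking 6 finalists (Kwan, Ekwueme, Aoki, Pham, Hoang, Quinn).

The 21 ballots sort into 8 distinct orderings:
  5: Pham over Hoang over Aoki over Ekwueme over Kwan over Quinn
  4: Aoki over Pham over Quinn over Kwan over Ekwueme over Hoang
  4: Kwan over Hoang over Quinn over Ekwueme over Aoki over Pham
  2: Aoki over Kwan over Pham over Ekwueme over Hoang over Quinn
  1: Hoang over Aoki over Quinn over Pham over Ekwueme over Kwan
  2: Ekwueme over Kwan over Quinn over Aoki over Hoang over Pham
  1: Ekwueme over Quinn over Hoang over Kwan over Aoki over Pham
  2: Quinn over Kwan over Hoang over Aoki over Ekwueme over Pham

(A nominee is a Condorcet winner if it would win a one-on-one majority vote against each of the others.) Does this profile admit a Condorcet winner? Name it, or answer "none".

none

Pairwise majorities:
Kwan–Ekwueme: Kwan 12–9.
Kwan vs Aoki: Aoki, 12–9.
Kwan vs Pham: 4+2+2+1+2 = 11 for Kwan, 10 for Pham — Kwan by 11–10.
Kwan vs Hoang: 4+4+2+2+2 = 14 for Kwan, 7 for Hoang — Kwan by 14–7.
Kwan vs Quinn: Kwan preferred on 5+4+2+2 = 13 ballots; Kwan wins 13–8.
Ekwueme vs Aoki: 7 to 14, Aoki.
Ekwueme vs Pham: Ekwueme preferred on 4+2+1+2 = 9 ballots; Pham wins 12–9.
Ekwueme–Hoang: Hoang 12–9.
Ekwueme vs Quinn: Ekwueme preferred on 5+2+2+1 = 10 ballots; Quinn wins 11–10.
Aoki vs Pham: 16 to 5, Aoki.
Aoki vs Hoang: Hoang wins 13–8.
Aoki vs Quinn: Aoki preferred on 5+4+2+1 = 12 ballots; Aoki wins 12–9.
Pham vs Hoang: Pham, 11–10.
Pham vs Quinn: Pham, 11–10.
Hoang vs Quinn: 12 to 9, Hoang.
Every nominee loses at least once (Kwan loses to Aoki; Ekwueme loses to Kwan; Aoki loses to Hoang; Pham loses to Kwan; Hoang loses to Kwan; Quinn loses to Kwan). The majority relation contains the cycle Kwan beats Hoang beats Aoki beats Kwan, so there is no Condorcet winner.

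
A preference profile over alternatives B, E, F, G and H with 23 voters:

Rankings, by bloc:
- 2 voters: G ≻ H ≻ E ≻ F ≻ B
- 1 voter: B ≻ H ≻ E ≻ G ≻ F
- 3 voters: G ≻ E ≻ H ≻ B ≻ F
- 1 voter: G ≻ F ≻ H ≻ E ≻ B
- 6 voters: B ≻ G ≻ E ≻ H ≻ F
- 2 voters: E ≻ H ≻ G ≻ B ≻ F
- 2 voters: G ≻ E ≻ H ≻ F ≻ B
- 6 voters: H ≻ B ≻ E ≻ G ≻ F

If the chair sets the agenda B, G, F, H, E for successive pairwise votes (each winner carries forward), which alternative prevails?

E

Round 1: B vs G — 13–10, B advances.
Round 2: B vs F — 18–5, B advances.
Round 3: B vs H — 7–16, H advances.
Round 4: H vs E — 10–13, E advances.
E survives the agenda.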